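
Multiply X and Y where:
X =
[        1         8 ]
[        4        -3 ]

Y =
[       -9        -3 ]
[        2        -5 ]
XY =
[        7       -43 ]
[      -42         3 ]

Matrix multiplication: (XY)[i][j] = sum over k of X[i][k] * Y[k][j].
  (XY)[0][0] = (1)*(-9) + (8)*(2) = 7
  (XY)[0][1] = (1)*(-3) + (8)*(-5) = -43
  (XY)[1][0] = (4)*(-9) + (-3)*(2) = -42
  (XY)[1][1] = (4)*(-3) + (-3)*(-5) = 3
XY =
[        7       -43 ]
[      -42         3 ]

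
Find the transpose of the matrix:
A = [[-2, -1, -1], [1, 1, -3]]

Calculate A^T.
[[-2, 1], [-1, 1], [-1, -3]]

The transpose sends entry (i,j) to (j,i); rows become columns.
Row 0 of A: [-2, -1, -1] -> column 0 of A^T.
Row 1 of A: [1, 1, -3] -> column 1 of A^T.
A^T = [[-2, 1], [-1, 1], [-1, -3]]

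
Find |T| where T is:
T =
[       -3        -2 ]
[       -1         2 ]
det(T) = -8

For a 2×2 matrix [[a, b], [c, d]], det = a*d - b*c.
det(T) = (-3)*(2) - (-2)*(-1) = -6 - 2 = -8.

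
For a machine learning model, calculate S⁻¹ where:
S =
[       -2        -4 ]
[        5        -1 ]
det(S) = 22
S⁻¹ =
[    -1/22      2/11 ]
[    -5/22     -1/11 ]

For a 2×2 matrix S = [[a, b], [c, d]] with det(S) ≠ 0, S⁻¹ = (1/det(S)) * [[d, -b], [-c, a]].
det(S) = (-2)*(-1) - (-4)*(5) = 2 + 20 = 22.
S⁻¹ = (1/22) * [[-1, 4], [-5, -2]].
Dividing each entry by 22 and reducing:
S⁻¹ =
[    -1/22      2/11 ]
[    -5/22     -1/11 ]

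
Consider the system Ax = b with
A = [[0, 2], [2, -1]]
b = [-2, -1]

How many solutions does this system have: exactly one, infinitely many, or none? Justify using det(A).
Exactly one solution

Compute det(A) = (0)*(-1) - (2)*(2) = -4.
Because det(A) ≠ 0, A is invertible and Ax = b has a unique solution for every b (here x = A⁻¹ b).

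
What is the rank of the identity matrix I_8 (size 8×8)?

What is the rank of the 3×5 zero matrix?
rank(I_8) = 8, rank(0) = 0

The identity I_8 has 8 columns that are the standard basis vectors e_1, …, e_8. These are linearly independent, so all 8 columns are pivots and rank(I_8) = 8.
The 3×5 zero matrix has every entry zero, so every row is the zero row and there are no pivots; rank(0) = 0.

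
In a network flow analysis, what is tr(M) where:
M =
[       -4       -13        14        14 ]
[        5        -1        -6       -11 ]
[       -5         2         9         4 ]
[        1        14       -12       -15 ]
tr(M) = -4 - 1 + 9 - 15 = -11

The trace of a square matrix is the sum of its diagonal entries.
Diagonal entries of M: M[0][0] = -4, M[1][1] = -1, M[2][2] = 9, M[3][3] = -15.
tr(M) = -4 - 1 + 9 - 15 = -11.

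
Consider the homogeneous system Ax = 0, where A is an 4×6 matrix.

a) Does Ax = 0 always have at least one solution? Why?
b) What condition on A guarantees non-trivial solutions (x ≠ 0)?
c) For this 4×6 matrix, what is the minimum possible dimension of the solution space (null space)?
a) Yes, x = 0 is always a solution. b) When A has linearly dependent columns (rank < n). c) Minimum nullity = 2.

a) x = 0 satisfies A·0 = 0, so the zero vector is always a solution.
b) Non-trivial solutions exist iff the columns of A are linearly dependent, equivalently rank(A) < n (the number of columns).
c) By rank-nullity, rank(A) + nullity(A) = n = 6. Since A has only 4 rows, rank(A) ≤ 4, so nullity(A) ≥ 6 - 4 = 2.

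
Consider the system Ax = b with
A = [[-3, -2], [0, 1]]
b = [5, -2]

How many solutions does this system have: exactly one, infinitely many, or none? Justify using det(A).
Exactly one solution

Compute det(A) = (-3)*(1) - (-2)*(0) = -3.
Because det(A) ≠ 0, A is invertible and Ax = b has a unique solution for every b (here x = A⁻¹ b).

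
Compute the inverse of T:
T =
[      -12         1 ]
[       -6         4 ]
det(T) = -42
T⁻¹ =
[    -2/21      1/42 ]
[     -1/7       2/7 ]

For a 2×2 matrix T = [[a, b], [c, d]] with det(T) ≠ 0, T⁻¹ = (1/det(T)) * [[d, -b], [-c, a]].
det(T) = (-12)*(4) - (1)*(-6) = -48 + 6 = -42.
T⁻¹ = (1/-42) * [[4, -1], [6, -12]].
Dividing each entry by -42 and reducing:
T⁻¹ =
[    -2/21      1/42 ]
[     -1/7       2/7 ]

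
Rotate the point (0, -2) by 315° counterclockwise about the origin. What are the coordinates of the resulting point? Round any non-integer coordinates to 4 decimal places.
(-1.4142, -1.4142)

Rotation matrix R(θ) = [[cos θ, -sin θ], [sin θ, cos θ]]; for θ = 315°:
R = [[√2/2, √2/2], [-√2/2, √2/2]]
Result: R × [0, -2]ᵀ = [√2/2·0 + (√2/2)·-2, -√2/2·0 + (√2/2)·-2]ᵀ = (-1.4142, -1.4142)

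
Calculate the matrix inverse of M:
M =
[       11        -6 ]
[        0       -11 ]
det(M) = -121
M⁻¹ =
[     1/11    -6/121 ]
[        0     -1/11 ]

For a 2×2 matrix M = [[a, b], [c, d]] with det(M) ≠ 0, M⁻¹ = (1/det(M)) * [[d, -b], [-c, a]].
det(M) = (11)*(-11) - (-6)*(0) = -121 - 0 = -121.
M⁻¹ = (1/-121) * [[-11, 6], [0, 11]].
Dividing each entry by -121 and reducing:
M⁻¹ =
[     1/11    -6/121 ]
[        0     -1/11 ]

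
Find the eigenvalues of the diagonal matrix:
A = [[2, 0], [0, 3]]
λ₁ = 2, λ₂ = 3

The characteristic polynomial of A is det(A - λI) = (2 - λ)(3 - λ) = 0.
The roots are λ = 2 and λ = 3, so the eigenvalues are the diagonal entries.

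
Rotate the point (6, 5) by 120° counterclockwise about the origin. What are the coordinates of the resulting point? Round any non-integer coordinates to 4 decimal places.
(-7.3301, 2.6962)

Rotation matrix R(θ) = [[cos θ, -sin θ], [sin θ, cos θ]]; for θ = 120°:
R = [[-1/2, -√3/2], [√3/2, -1/2]]
Result: R × [6, 5]ᵀ = [-1/2·6 + (-√3/2)·5, √3/2·6 + (-1/2)·5]ᵀ = (-7.3301, 2.6962)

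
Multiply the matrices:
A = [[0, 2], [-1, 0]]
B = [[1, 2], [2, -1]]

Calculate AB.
[[4, -2], [-1, -2]]

Each entry (i,j) of AB = sum over k of A[i][k]*B[k][j].
(AB)[0][0] = (0)*(1) + (2)*(2) = 4
(AB)[0][1] = (0)*(2) + (2)*(-1) = -2
(AB)[1][0] = (-1)*(1) + (0)*(2) = -1
(AB)[1][1] = (-1)*(2) + (0)*(-1) = -2
AB = [[4, -2], [-1, -2]]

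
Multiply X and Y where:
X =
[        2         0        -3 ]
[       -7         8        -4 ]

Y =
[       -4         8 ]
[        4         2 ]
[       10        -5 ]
XY =
[      -38        31 ]
[       20       -20 ]

Matrix multiplication: (XY)[i][j] = sum over k of X[i][k] * Y[k][j].
  (XY)[0][0] = (2)*(-4) + (0)*(4) + (-3)*(10) = -38
  (XY)[0][1] = (2)*(8) + (0)*(2) + (-3)*(-5) = 31
  (XY)[1][0] = (-7)*(-4) + (8)*(4) + (-4)*(10) = 20
  (XY)[1][1] = (-7)*(8) + (8)*(2) + (-4)*(-5) = -20
XY =
[      -38        31 ]
[       20       -20 ]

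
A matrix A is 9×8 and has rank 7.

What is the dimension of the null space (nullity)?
1

The rank-nullity theorem for an m×n matrix states:
rank(A) + nullity(A) = n (the number of columns).
Here n = 8 and rank(A) = 7, so nullity(A) = 8 - 7 = 1.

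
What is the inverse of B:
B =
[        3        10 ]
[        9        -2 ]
det(B) = -96
B⁻¹ =
[     1/48      5/48 ]
[     3/32     -1/32 ]

For a 2×2 matrix B = [[a, b], [c, d]] with det(B) ≠ 0, B⁻¹ = (1/det(B)) * [[d, -b], [-c, a]].
det(B) = (3)*(-2) - (10)*(9) = -6 - 90 = -96.
B⁻¹ = (1/-96) * [[-2, -10], [-9, 3]].
Dividing each entry by -96 and reducing:
B⁻¹ =
[     1/48      5/48 ]
[     3/32     -1/32 ]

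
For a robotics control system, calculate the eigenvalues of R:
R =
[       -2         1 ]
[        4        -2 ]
λ = -4, 0

Solve det(R - λI) = 0. For a 2×2 matrix the characteristic equation is λ² - (trace)λ + det = 0.
trace(R) = a + d = -2 - 2 = -4.
det(R) = a*d - b*c = (-2)*(-2) - (1)*(4) = 4 - 4 = 0.
Characteristic equation: λ² - (-4)λ + (0) = 0.
Discriminant = (-4)² - 4*(0) = 16 - 0 = 16.
λ = (-4 ± √16) / 2 = (-4 ± 4) / 2 = -4, 0.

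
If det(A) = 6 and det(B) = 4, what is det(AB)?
24

Use the multiplicative property of determinants: det(AB) = det(A)*det(B).
det(AB) = (6)*(4) = 24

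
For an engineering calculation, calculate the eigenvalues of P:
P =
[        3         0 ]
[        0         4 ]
λ = 3, 4

Solve det(P - λI) = 0. For a 2×2 matrix the characteristic equation is λ² - (trace)λ + det = 0.
trace(P) = a + d = 3 + 4 = 7.
det(P) = a*d - b*c = (3)*(4) - (0)*(0) = 12 - 0 = 12.
Characteristic equation: λ² - (7)λ + (12) = 0.
Discriminant = (7)² - 4*(12) = 49 - 48 = 1.
λ = (7 ± √1) / 2 = (7 ± 1) / 2 = 3, 4.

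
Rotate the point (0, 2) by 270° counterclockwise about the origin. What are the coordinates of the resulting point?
(2, 0)

Rotation matrix R(θ) = [[cos θ, -sin θ], [sin θ, cos θ]]; for θ = 270°:
R = [[0, 1], [-1, 0]]
Result: R × [0, 2]ᵀ = [0·0 + (1)·2, -1·0 + (0)·2]ᵀ = (2, 0)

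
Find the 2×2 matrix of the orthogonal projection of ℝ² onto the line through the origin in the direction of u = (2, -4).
[[1/5, -2/5], [-2/5, 4/5]]

The orthogonal projection onto the line spanned by a nonzero vector u = (a, b) has matrix P = (u uᵀ) / (uᵀ u) = (1/(a² + b²)) · [[a², ab], [ab, b²]].
Here u = (2, -4), so a² + b² = 4 + 16 = 20.
P = (1/20) · [[4, -8], [-8, 16]] = [[1/5, -2/5], [-2/5, 4/5]].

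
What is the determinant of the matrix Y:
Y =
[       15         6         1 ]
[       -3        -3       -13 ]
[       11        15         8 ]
det(Y) = 1839

Expand along row 0 (cofactor expansion): det(Y) = a*(e*i - f*h) - b*(d*i - f*g) + c*(d*h - e*g), where the 3×3 is [[a, b, c], [d, e, f], [g, h, i]].
Minor M_00 = (-3)*(8) - (-13)*(15) = -24 + 195 = 171.
Minor M_01 = (-3)*(8) - (-13)*(11) = -24 + 143 = 119.
Minor M_02 = (-3)*(15) - (-3)*(11) = -45 + 33 = -12.
det(Y) = (15)*(171) - (6)*(119) + (1)*(-12) = 2565 - 714 - 12 = 1839.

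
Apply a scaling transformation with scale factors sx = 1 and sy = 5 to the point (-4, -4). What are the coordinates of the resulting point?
(-4, -20)

Scaling matrix:
[[1, 0], [0, 5]]
Result: (-4 × 1, -4 × 5) = (-4, -20)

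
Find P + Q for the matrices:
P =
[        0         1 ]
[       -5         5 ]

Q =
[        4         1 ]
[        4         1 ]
P + Q =
[        4         2 ]
[       -1         6 ]

Matrix addition is elementwise: (P+Q)[i][j] = P[i][j] + Q[i][j].
  (P+Q)[0][0] = (0) + (4) = 4
  (P+Q)[0][1] = (1) + (1) = 2
  (P+Q)[1][0] = (-5) + (4) = -1
  (P+Q)[1][1] = (5) + (1) = 6
P + Q =
[        4         2 ]
[       -1         6 ]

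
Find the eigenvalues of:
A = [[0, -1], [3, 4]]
λ = 1, 3

Solve det(A - λI) = 0. For a 2×2 matrix this is λ² - (trace)λ + det = 0.
trace(A) = 0 + 4 = 4.
det(A) = (0)*(4) - (-1)*(3) = 0 + 3 = 3.
Characteristic equation: λ² - (4)λ + (3) = 0.
Discriminant: (4)² - 4*(3) = 16 - 12 = 4.
Roots: λ = (4 ± √4) / 2 = 1, 3.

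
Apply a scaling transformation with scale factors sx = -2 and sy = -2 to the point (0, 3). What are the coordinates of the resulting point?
(0, -6)

Scaling matrix:
[[-2, 0], [0, -2]]
Result: (0 × -2, 3 × -2) = (0, -6)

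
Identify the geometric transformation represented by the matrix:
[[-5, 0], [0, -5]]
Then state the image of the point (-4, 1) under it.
uniform scaling by factor -5; image of (-4, 1) is (20, -5)

This is a diagonal matrix with equal entries -5, so it scales both axes by the same factor -5.
The matrix [[-5, 0], [0, -5]] represents: uniform scaling by factor -5.
Applying it to (-4, 1): [-5·-4 + 0·1, 0·-4 + -5·1] = (20, -5).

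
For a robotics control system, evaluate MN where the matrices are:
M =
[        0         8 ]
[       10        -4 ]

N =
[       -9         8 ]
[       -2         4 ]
MN =
[      -16        32 ]
[      -82        64 ]

Matrix multiplication: (MN)[i][j] = sum over k of M[i][k] * N[k][j].
  (MN)[0][0] = (0)*(-9) + (8)*(-2) = -16
  (MN)[0][1] = (0)*(8) + (8)*(4) = 32
  (MN)[1][0] = (10)*(-9) + (-4)*(-2) = -82
  (MN)[1][1] = (10)*(8) + (-4)*(4) = 64
MN =
[      -16        32 ]
[      -82        64 ]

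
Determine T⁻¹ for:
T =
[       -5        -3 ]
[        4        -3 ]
det(T) = 27
T⁻¹ =
[     -1/9       1/9 ]
[    -4/27     -5/27 ]

For a 2×2 matrix T = [[a, b], [c, d]] with det(T) ≠ 0, T⁻¹ = (1/det(T)) * [[d, -b], [-c, a]].
det(T) = (-5)*(-3) - (-3)*(4) = 15 + 12 = 27.
T⁻¹ = (1/27) * [[-3, 3], [-4, -5]].
Dividing each entry by 27 and reducing:
T⁻¹ =
[     -1/9       1/9 ]
[    -4/27     -5/27 ]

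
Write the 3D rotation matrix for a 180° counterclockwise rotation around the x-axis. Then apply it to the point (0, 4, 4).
R = [[1, 0, 0], [0, -1, 0], [0, 0, -1]]; R·(0, 4, 4) = (0, -4, -4)

Rotation matrix for 180° around x-axis:
cos(180°) = -1, sin(180°) = 0
R = [[1, 0, 0], [0, -1, 0], [0, 0, -1]]
Apply to (0, 4, 4): R·[0, 4, 4]ᵀ = (0, -4, -4)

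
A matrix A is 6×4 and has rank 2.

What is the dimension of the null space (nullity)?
2

The rank-nullity theorem for an m×n matrix states:
rank(A) + nullity(A) = n (the number of columns).
Here n = 4 and rank(A) = 2, so nullity(A) = 4 - 2 = 2.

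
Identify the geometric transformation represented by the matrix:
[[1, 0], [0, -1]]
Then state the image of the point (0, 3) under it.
reflection across the x-axis; image of (0, 3) is (0, -3)

This is a symmetric orthogonal matrix with determinant -1, which characterizes a reflection in ℝ².
The matrix [[1, 0], [0, -1]] represents: reflection across the x-axis.
Applying it to (0, 3): [1·0 + 0·3, 0·0 + -1·3] = (0, -3).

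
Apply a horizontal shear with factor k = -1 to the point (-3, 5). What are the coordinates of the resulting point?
(-8, 5)

Shear matrix for horizontal shear with factor k = -1:
[[1, -1], [0, 1]]
Result: (-3, 5) → (-8, 5)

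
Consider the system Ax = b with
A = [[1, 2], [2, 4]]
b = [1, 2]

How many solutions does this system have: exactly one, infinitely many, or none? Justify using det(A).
Infinitely many solutions

det(A) = (1)*(4) - (2)*(2) = 0, so A is singular (column 2 is 2 times column 1).
b = [1, 2] = 1 * column 1 of A, so b lies in the column space of A.
A singular matrix whose right-hand side is in its column space gives a 1-parameter family of solutions — infinitely many.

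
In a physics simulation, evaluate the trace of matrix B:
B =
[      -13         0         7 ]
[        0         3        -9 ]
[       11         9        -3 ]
tr(B) = -13 + 3 - 3 = -13

The trace of a square matrix is the sum of its diagonal entries.
Diagonal entries of B: B[0][0] = -13, B[1][1] = 3, B[2][2] = -3.
tr(B) = -13 + 3 - 3 = -13.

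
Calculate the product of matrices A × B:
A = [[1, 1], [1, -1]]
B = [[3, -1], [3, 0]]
[[6, -1], [0, -1]]

Matrix multiplication:
C[0][0] = 1×3 + 1×3 = 6
C[0][1] = 1×-1 + 1×0 = -1
C[1][0] = 1×3 + -1×3 = 0
C[1][1] = 1×-1 + -1×0 = -1
Result: [[6, -1], [0, -1]]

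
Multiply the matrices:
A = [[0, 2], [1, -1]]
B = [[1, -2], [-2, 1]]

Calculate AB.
[[-4, 2], [3, -3]]

Each entry (i,j) of AB = sum over k of A[i][k]*B[k][j].
(AB)[0][0] = (0)*(1) + (2)*(-2) = -4
(AB)[0][1] = (0)*(-2) + (2)*(1) = 2
(AB)[1][0] = (1)*(1) + (-1)*(-2) = 3
(AB)[1][1] = (1)*(-2) + (-1)*(1) = -3
AB = [[-4, 2], [3, -3]]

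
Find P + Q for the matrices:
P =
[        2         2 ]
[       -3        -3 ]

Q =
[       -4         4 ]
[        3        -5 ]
P + Q =
[       -2         6 ]
[        0        -8 ]

Matrix addition is elementwise: (P+Q)[i][j] = P[i][j] + Q[i][j].
  (P+Q)[0][0] = (2) + (-4) = -2
  (P+Q)[0][1] = (2) + (4) = 6
  (P+Q)[1][0] = (-3) + (3) = 0
  (P+Q)[1][1] = (-3) + (-5) = -8
P + Q =
[       -2         6 ]
[        0        -8 ]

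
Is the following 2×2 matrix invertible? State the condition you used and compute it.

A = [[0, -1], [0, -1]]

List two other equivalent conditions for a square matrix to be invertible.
No, not invertible; det(A) = 0 (two rows are equal, so the rows are linearly dependent). Equivalent conditions (failing for this A): rank(A) < 2; Ax = 0 has non-trivial solutions; 0 is an eigenvalue; the columns are linearly dependent.

To check invertibility, compute det(A).
In this matrix, row 0 and the last row are identical, so one row is a scalar multiple of another and the rows are linearly dependent.
A matrix with linearly dependent rows has det = 0 and is not invertible.
Equivalent failed conditions:
- rank(A) < 2.
- Ax = 0 has non-trivial solutions.
- 0 is an eigenvalue.
- The columns are linearly dependent.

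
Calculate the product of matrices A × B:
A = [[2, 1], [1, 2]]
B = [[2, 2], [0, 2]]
[[4, 6], [2, 6]]

Matrix multiplication:
C[0][0] = 2×2 + 1×0 = 4
C[0][1] = 2×2 + 1×2 = 6
C[1][0] = 1×2 + 2×0 = 2
C[1][1] = 1×2 + 2×2 = 6
Result: [[4, 6], [2, 6]]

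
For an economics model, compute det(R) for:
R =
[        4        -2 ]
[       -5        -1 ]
det(R) = -14

For a 2×2 matrix [[a, b], [c, d]], det = a*d - b*c.
det(R) = (4)*(-1) - (-2)*(-5) = -4 - 10 = -14.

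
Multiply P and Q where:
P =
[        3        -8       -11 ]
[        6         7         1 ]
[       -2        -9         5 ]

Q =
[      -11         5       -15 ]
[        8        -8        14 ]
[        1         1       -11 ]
PQ =
[     -108        68       -36 ]
[       -9       -25        -3 ]
[      -45        67      -151 ]

Matrix multiplication: (PQ)[i][j] = sum over k of P[i][k] * Q[k][j].
  (PQ)[0][0] = (3)*(-11) + (-8)*(8) + (-11)*(1) = -108
  (PQ)[0][1] = (3)*(5) + (-8)*(-8) + (-11)*(1) = 68
  (PQ)[0][2] = (3)*(-15) + (-8)*(14) + (-11)*(-11) = -36
  (PQ)[1][0] = (6)*(-11) + (7)*(8) + (1)*(1) = -9
  (PQ)[1][1] = (6)*(5) + (7)*(-8) + (1)*(1) = -25
  (PQ)[1][2] = (6)*(-15) + (7)*(14) + (1)*(-11) = -3
  (PQ)[2][0] = (-2)*(-11) + (-9)*(8) + (5)*(1) = -45
  (PQ)[2][1] = (-2)*(5) + (-9)*(-8) + (5)*(1) = 67
  (PQ)[2][2] = (-2)*(-15) + (-9)*(14) + (5)*(-11) = -151
PQ =
[     -108        68       -36 ]
[       -9       -25        -3 ]
[      -45        67      -151 ]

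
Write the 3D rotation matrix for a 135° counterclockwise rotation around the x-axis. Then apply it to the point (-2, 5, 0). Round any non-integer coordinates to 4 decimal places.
R = [[1, 0, 0], [0, -√2/2, -√2/2], [0, √2/2, -√2/2]]; R·(-2, 5, 0) = (-2.0000, -3.5355, 3.5355)

Rotation matrix for 135° around x-axis:
cos(135°) = -√2/2, sin(135°) = √2/2
R = [[1, 0, 0], [0, -√2/2, -√2/2], [0, √2/2, -√2/2]]
Apply to (-2, 5, 0): R·[-2, 5, 0]ᵀ = (-2.0000, -3.5355, 3.5355)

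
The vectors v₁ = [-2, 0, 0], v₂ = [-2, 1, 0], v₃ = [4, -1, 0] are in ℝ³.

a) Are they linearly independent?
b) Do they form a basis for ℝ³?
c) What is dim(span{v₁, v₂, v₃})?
Not independent, not a basis, dim(span) = 2

Check whether v₃ can be written as a linear combination of v₁ and v₂.
v₃ = (-1)·v₁ + (-1)·v₂ = [4, -1, 0], so the three vectors are linearly dependent.
Thus they do not form a basis for ℝ³, and dim(span{v₁, v₂, v₃}) = 2 (spanned by v₁ and v₂).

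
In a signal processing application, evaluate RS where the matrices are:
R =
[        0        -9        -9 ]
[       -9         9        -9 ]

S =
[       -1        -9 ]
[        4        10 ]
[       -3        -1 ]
RS =
[       -9       -81 ]
[       72       180 ]

Matrix multiplication: (RS)[i][j] = sum over k of R[i][k] * S[k][j].
  (RS)[0][0] = (0)*(-1) + (-9)*(4) + (-9)*(-3) = -9
  (RS)[0][1] = (0)*(-9) + (-9)*(10) + (-9)*(-1) = -81
  (RS)[1][0] = (-9)*(-1) + (9)*(4) + (-9)*(-3) = 72
  (RS)[1][1] = (-9)*(-9) + (9)*(10) + (-9)*(-1) = 180
RS =
[       -9       -81 ]
[       72       180 ]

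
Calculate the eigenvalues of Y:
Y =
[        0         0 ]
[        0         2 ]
λ = 0, 2

Solve det(Y - λI) = 0. For a 2×2 matrix the characteristic equation is λ² - (trace)λ + det = 0.
trace(Y) = a + d = 0 + 2 = 2.
det(Y) = a*d - b*c = (0)*(2) - (0)*(0) = 0 - 0 = 0.
Characteristic equation: λ² - (2)λ + (0) = 0.
Discriminant = (2)² - 4*(0) = 4 - 0 = 4.
λ = (2 ± √4) / 2 = (2 ± 2) / 2 = 0, 2.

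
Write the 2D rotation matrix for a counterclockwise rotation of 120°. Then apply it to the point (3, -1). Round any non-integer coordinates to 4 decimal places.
R = [[-1/2, -√3/2], [√3/2, -1/2]]; R·(3, -1) = (-0.6340, 3.0981)

Rotation matrix formula: R(θ) = [[cos θ, -sin θ], [sin θ, cos θ]]
For θ = 120°:
cos(120°) = -1/2
sin(120°) = √3/2
R = [[-1/2, -√3/2], [√3/2, -1/2]]
Apply to (3, -1): [-1/2·3 + (-√3/2)·-1, √3/2·3 + -1/2·-1] = (-0.6340, 3.0981)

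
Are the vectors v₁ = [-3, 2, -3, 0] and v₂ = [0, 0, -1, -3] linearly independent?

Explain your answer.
Yes, linearly independent

Two vectors are linearly dependent iff one is a scalar multiple of the other.
No single scalar k satisfies v₂ = k·v₁ (the ratios of corresponding entries disagree), so v₁ and v₂ are linearly independent.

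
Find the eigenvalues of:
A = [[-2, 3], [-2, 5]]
λ = -1, 4

Solve det(A - λI) = 0. For a 2×2 matrix this is λ² - (trace)λ + det = 0.
trace(A) = -2 + 5 = 3.
det(A) = (-2)*(5) - (3)*(-2) = -10 + 6 = -4.
Characteristic equation: λ² - (3)λ + (-4) = 0.
Discriminant: (3)² - 4*(-4) = 9 + 16 = 25.
Roots: λ = (3 ± √25) / 2 = -1, 4.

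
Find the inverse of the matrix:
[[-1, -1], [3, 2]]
[[2, 1], [-3, -1]]

For [[a,b],[c,d]], inverse = (1/det)·[[d,-b],[-c,a]]
det = -1·2 - -1·3 = 1
Inverse = (1/1)·[[2, 1], [-3, -1]]
        = [[2, 1], [-3, -1]]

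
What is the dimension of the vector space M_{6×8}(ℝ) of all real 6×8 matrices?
Dimension = 48

A real 6×8 matrix is determined by its 6·8 = 48 independent entries.
A standard basis is {E_ij : 1 ≤ i ≤ 6, 1 ≤ j ≤ 8}, where E_ij has a 1 in position (i, j) and 0 elsewhere — there are 48 such matrices, and they are linearly independent and span M_{6×8}(ℝ).
Therefore dim(M_{6×8}(ℝ)) = 48.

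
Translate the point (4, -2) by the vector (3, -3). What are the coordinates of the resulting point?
(7, -5)

Translation by (3, -3):
x' = 4 + 3 = 7
y' = -2 + -3 = -5
Homogeneous matrix: [[1, 0, 3], [0, 1, -3], [0, 0, 1]]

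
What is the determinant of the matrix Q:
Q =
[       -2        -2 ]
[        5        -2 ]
det(Q) = 14

For a 2×2 matrix [[a, b], [c, d]], det = a*d - b*c.
det(Q) = (-2)*(-2) - (-2)*(5) = 4 + 10 = 14.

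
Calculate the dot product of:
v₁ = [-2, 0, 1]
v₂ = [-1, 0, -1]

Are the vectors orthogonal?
1, No

The dot product is the sum of products of corresponding components.
v₁·v₂ = (-2)*(-1) + (0)*(0) + (1)*(-1) = 2 + 0 - 1 = 1.
Two vectors are orthogonal iff their dot product is 0; here the dot product is 1, so the vectors are not orthogonal.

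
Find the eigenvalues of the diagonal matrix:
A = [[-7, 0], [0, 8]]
λ₁ = -7, λ₂ = 8

The characteristic polynomial of A is det(A - λI) = (-7 - λ)(8 - λ) = 0.
The roots are λ = -7 and λ = 8, so the eigenvalues are the diagonal entries.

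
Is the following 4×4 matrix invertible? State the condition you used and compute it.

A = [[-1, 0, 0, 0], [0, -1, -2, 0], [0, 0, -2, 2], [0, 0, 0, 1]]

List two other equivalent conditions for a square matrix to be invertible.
Yes, invertible; det(A) = -2 ≠ 0. Equivalent conditions: rank(A) = 4; Ax = 0 has only the trivial solution; 0 is not an eigenvalue; the columns of A are linearly independent.

To check invertibility, compute det(A).
The given matrix is triangular, so det(A) equals the product of its diagonal entries = -2 ≠ 0.
Since det(A) ≠ 0, A is invertible.
Equivalent conditions for a square matrix A to be invertible:
- rank(A) = 4 (full rank).
- The homogeneous system Ax = 0 has only the trivial solution x = 0.
- 0 is not an eigenvalue of A.
- The columns (equivalently rows) of A are linearly independent.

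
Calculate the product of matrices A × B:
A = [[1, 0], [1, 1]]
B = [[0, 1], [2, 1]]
[[0, 1], [2, 2]]

Matrix multiplication:
C[0][0] = 1×0 + 0×2 = 0
C[0][1] = 1×1 + 0×1 = 1
C[1][0] = 1×0 + 1×2 = 2
C[1][1] = 1×1 + 1×1 = 2
Result: [[0, 1], [2, 2]]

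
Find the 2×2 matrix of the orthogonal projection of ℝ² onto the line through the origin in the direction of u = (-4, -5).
[[16/41, 20/41], [20/41, 25/41]]

The orthogonal projection onto the line spanned by a nonzero vector u = (a, b) has matrix P = (u uᵀ) / (uᵀ u) = (1/(a² + b²)) · [[a², ab], [ab, b²]].
Here u = (-4, -5), so a² + b² = 16 + 25 = 41.
P = (1/41) · [[16, 20], [20, 25]] = [[16/41, 20/41], [20/41, 25/41]].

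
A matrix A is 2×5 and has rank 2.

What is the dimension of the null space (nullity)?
3

The rank-nullity theorem for an m×n matrix states:
rank(A) + nullity(A) = n (the number of columns).
Here n = 5 and rank(A) = 2, so nullity(A) = 5 - 2 = 3.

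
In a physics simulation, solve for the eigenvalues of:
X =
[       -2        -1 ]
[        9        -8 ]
λ = -5, -5

Solve det(X - λI) = 0. For a 2×2 matrix the characteristic equation is λ² - (trace)λ + det = 0.
trace(X) = a + d = -2 - 8 = -10.
det(X) = a*d - b*c = (-2)*(-8) - (-1)*(9) = 16 + 9 = 25.
Characteristic equation: λ² - (-10)λ + (25) = 0.
Discriminant = (-10)² - 4*(25) = 100 - 100 = 0.
λ = (-10 ± √0) / 2 = (-10 ± 0) / 2 = -5, -5.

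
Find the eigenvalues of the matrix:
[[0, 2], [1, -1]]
λ = -2 and λ = 1

Characteristic equation: det(A - λI) = 0
λ² - (trace)λ + (det) = 0
λ² - (-1)λ + (-2) = 0
λ² + 1λ - 2 = 0
Solving: λ = -2, 1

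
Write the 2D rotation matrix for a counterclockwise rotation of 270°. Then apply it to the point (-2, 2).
R = [[0, 1], [-1, 0]]; R·(-2, 2) = (2, 2)

Rotation matrix formula: R(θ) = [[cos θ, -sin θ], [sin θ, cos θ]]
For θ = 270°:
cos(270°) = 0
sin(270°) = -1
R = [[0, 1], [-1, 0]]
Apply to (-2, 2): [0·-2 + (1)·2, -1·-2 + 0·2] = (2, 2)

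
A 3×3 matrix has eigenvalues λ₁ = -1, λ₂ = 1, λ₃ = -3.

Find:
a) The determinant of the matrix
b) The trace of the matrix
det = 3, trace = -3

Two standard eigenvalue identities:
- det(A) equals the product of the eigenvalues (counted with multiplicity).
- trace(A) equals the sum of the eigenvalues.
det(A) = (-1)*(1)*(-3) = 3.
trace(A) = -1 + 1 - 3 = -3.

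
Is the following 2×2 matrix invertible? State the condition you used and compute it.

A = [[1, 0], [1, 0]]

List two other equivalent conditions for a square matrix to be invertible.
No, not invertible; det(A) = 0 (two rows are equal, so the rows are linearly dependent). Equivalent conditions (failing for this A): rank(A) < 2; Ax = 0 has non-trivial solutions; 0 is an eigenvalue; the columns are linearly dependent.

To check invertibility, compute det(A).
In this matrix, row 0 and the last row are identical, so one row is a scalar multiple of another and the rows are linearly dependent.
A matrix with linearly dependent rows has det = 0 and is not invertible.
Equivalent failed conditions:
- rank(A) < 2.
- Ax = 0 has non-trivial solutions.
- 0 is an eigenvalue.
- The columns are linearly dependent.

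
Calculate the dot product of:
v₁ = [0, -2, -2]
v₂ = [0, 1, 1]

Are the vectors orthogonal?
-4, No

The dot product is the sum of products of corresponding components.
v₁·v₂ = (0)*(0) + (-2)*(1) + (-2)*(1) = 0 - 2 - 2 = -4.
Two vectors are orthogonal iff their dot product is 0; here the dot product is -4, so the vectors are not orthogonal.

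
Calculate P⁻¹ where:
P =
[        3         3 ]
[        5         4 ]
det(P) = -3
P⁻¹ =
[     -4/3         1 ]
[      5/3        -1 ]

For a 2×2 matrix P = [[a, b], [c, d]] with det(P) ≠ 0, P⁻¹ = (1/det(P)) * [[d, -b], [-c, a]].
det(P) = (3)*(4) - (3)*(5) = 12 - 15 = -3.
P⁻¹ = (1/-3) * [[4, -3], [-5, 3]].
Dividing each entry by -3 and reducing:
P⁻¹ =
[     -4/3         1 ]
[      5/3        -1 ]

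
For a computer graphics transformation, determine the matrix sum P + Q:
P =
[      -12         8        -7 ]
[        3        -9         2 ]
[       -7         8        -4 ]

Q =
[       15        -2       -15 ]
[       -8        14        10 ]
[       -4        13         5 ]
P + Q =
[        3         6       -22 ]
[       -5         5        12 ]
[      -11        21         1 ]

Matrix addition is elementwise: (P+Q)[i][j] = P[i][j] + Q[i][j].
  (P+Q)[0][0] = (-12) + (15) = 3
  (P+Q)[0][1] = (8) + (-2) = 6
  (P+Q)[0][2] = (-7) + (-15) = -22
  (P+Q)[1][0] = (3) + (-8) = -5
  (P+Q)[1][1] = (-9) + (14) = 5
  (P+Q)[1][2] = (2) + (10) = 12
  (P+Q)[2][0] = (-7) + (-4) = -11
  (P+Q)[2][1] = (8) + (13) = 21
  (P+Q)[2][2] = (-4) + (5) = 1
P + Q =
[        3         6       -22 ]
[       -5         5        12 ]
[      -11        21         1 ]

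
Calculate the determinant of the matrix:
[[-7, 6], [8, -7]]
1

For a 2×2 matrix [[a, b], [c, d]], det = ad - bc
det = (-7)(-7) - (6)(8) = 49 - 48 = 1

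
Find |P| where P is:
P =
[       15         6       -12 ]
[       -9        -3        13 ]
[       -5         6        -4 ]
det(P) = -768

Expand along row 0 (cofactor expansion): det(P) = a*(e*i - f*h) - b*(d*i - f*g) + c*(d*h - e*g), where the 3×3 is [[a, b, c], [d, e, f], [g, h, i]].
Minor M_00 = (-3)*(-4) - (13)*(6) = 12 - 78 = -66.
Minor M_01 = (-9)*(-4) - (13)*(-5) = 36 + 65 = 101.
Minor M_02 = (-9)*(6) - (-3)*(-5) = -54 - 15 = -69.
det(P) = (15)*(-66) - (6)*(101) + (-12)*(-69) = -990 - 606 + 828 = -768.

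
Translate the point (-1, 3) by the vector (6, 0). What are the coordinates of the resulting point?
(5, 3)

Translation by (6, 0):
x' = -1 + 6 = 5
y' = 3 + 0 = 3
Homogeneous matrix: [[1, 0, 6], [0, 1, 0], [0, 0, 1]]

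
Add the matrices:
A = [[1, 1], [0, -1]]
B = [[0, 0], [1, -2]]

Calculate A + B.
[[1, 1], [1, -3]]

Add corresponding elements:
(1)+(0)=1
(1)+(0)=1
(0)+(1)=1
(-1)+(-2)=-3
A + B = [[1, 1], [1, -3]]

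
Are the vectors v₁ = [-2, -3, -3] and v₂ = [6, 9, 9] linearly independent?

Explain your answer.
No, linearly dependent (v₂ = -3·v₁)

Check whether there is a scalar k with v₂ = k·v₁.
Comparing components, k = -3 satisfies -3·[-2, -3, -3] = [6, 9, 9].
Since v₂ is a scalar multiple of v₁, the two vectors are linearly dependent.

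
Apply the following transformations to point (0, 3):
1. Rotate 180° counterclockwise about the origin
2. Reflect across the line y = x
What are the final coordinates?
(-3, 0)

Step 1: Rotate 180° → (0, -3)
Step 2: Reflect across the line y = x → (-3, 0)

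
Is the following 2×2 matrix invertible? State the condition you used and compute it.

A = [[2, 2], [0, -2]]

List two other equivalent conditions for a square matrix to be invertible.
Yes, invertible; det(A) = -4 ≠ 0. Equivalent conditions: rank(A) = 2; Ax = 0 has only the trivial solution; 0 is not an eigenvalue; the columns of A are linearly independent.

To check invertibility, compute det(A).
The given matrix is triangular, so det(A) equals the product of its diagonal entries = -4 ≠ 0.
Since det(A) ≠ 0, A is invertible.
Equivalent conditions for a square matrix A to be invertible:
- rank(A) = 2 (full rank).
- The homogeneous system Ax = 0 has only the trivial solution x = 0.
- 0 is not an eigenvalue of A.
- The columns (equivalently rows) of A are linearly independent.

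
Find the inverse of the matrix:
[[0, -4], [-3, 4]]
[[-1/3, -1/3], [-1/4, 0]]

For [[a,b],[c,d]], inverse = (1/det)·[[d,-b],[-c,a]]
det = 0·4 - -4·-3 = -12
Inverse = (1/-12)·[[4, 4], [3, 0]]
        = [[-1/3, -1/3], [-1/4, 0]]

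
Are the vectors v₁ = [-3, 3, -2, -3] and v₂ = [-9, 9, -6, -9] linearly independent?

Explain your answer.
No, linearly dependent (v₂ = 3·v₁)

Check whether there is a scalar k with v₂ = k·v₁.
Comparing components, k = 3 satisfies 3·[-3, 3, -2, -3] = [-9, 9, -6, -9].
Since v₂ is a scalar multiple of v₁, the two vectors are linearly dependent.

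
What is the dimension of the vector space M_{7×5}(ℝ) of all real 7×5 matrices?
Dimension = 35

A real 7×5 matrix is determined by its 7·5 = 35 independent entries.
A standard basis is {E_ij : 1 ≤ i ≤ 7, 1 ≤ j ≤ 5}, where E_ij has a 1 in position (i, j) and 0 elsewhere — there are 35 such matrices, and they are linearly independent and span M_{7×5}(ℝ).
Therefore dim(M_{7×5}(ℝ)) = 35.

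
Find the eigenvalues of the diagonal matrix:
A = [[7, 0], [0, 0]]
λ₁ = 7, λ₂ = 0

The characteristic polynomial of A is det(A - λI) = (7 - λ)(0 - λ) = 0.
The roots are λ = 7 and λ = 0, so the eigenvalues are the diagonal entries.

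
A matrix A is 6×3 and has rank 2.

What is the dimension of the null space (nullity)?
1

The rank-nullity theorem for an m×n matrix states:
rank(A) + nullity(A) = n (the number of columns).
Here n = 3 and rank(A) = 2, so nullity(A) = 3 - 2 = 1.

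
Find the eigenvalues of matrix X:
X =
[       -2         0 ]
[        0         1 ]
λ = -2, 1

Solve det(X - λI) = 0. For a 2×2 matrix the characteristic equation is λ² - (trace)λ + det = 0.
trace(X) = a + d = -2 + 1 = -1.
det(X) = a*d - b*c = (-2)*(1) - (0)*(0) = -2 - 0 = -2.
Characteristic equation: λ² - (-1)λ + (-2) = 0.
Discriminant = (-1)² - 4*(-2) = 1 + 8 = 9.
λ = (-1 ± √9) / 2 = (-1 ± 3) / 2 = -2, 1.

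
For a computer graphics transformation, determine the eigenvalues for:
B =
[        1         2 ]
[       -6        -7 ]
λ = -5, -1

Solve det(B - λI) = 0. For a 2×2 matrix the characteristic equation is λ² - (trace)λ + det = 0.
trace(B) = a + d = 1 - 7 = -6.
det(B) = a*d - b*c = (1)*(-7) - (2)*(-6) = -7 + 12 = 5.
Characteristic equation: λ² - (-6)λ + (5) = 0.
Discriminant = (-6)² - 4*(5) = 36 - 20 = 16.
λ = (-6 ± √16) / 2 = (-6 ± 4) / 2 = -5, -1.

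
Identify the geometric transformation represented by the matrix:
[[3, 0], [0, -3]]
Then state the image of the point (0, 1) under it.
non-uniform scaling by (3, -3); image of (0, 1) is (0, -3)

This is diagonal with distinct entries, so it scales the x-axis by 3 and the y-axis by -3.
The matrix [[3, 0], [0, -3]] represents: non-uniform scaling by (3, -3).
Applying it to (0, 1): [3·0 + 0·1, 0·0 + -3·1] = (0, -3).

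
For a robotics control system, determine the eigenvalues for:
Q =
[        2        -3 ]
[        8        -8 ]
λ = -4, -2

Solve det(Q - λI) = 0. For a 2×2 matrix the characteristic equation is λ² - (trace)λ + det = 0.
trace(Q) = a + d = 2 - 8 = -6.
det(Q) = a*d - b*c = (2)*(-8) - (-3)*(8) = -16 + 24 = 8.
Characteristic equation: λ² - (-6)λ + (8) = 0.
Discriminant = (-6)² - 4*(8) = 36 - 32 = 4.
λ = (-6 ± √4) / 2 = (-6 ± 2) / 2 = -4, -2.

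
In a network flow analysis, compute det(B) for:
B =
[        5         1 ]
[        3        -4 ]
det(B) = -23

For a 2×2 matrix [[a, b], [c, d]], det = a*d - b*c.
det(B) = (5)*(-4) - (1)*(3) = -20 - 3 = -23.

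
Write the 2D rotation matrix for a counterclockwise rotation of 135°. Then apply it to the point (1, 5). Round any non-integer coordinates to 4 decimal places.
R = [[-√2/2, -√2/2], [√2/2, -√2/2]]; R·(1, 5) = (-4.2426, -2.8284)

Rotation matrix formula: R(θ) = [[cos θ, -sin θ], [sin θ, cos θ]]
For θ = 135°:
cos(135°) = -√2/2
sin(135°) = √2/2
R = [[-√2/2, -√2/2], [√2/2, -√2/2]]
Apply to (1, 5): [-√2/2·1 + (-√2/2)·5, √2/2·1 + -√2/2·5] = (-4.2426, -2.8284)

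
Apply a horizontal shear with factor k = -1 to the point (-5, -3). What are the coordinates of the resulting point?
(-2, -3)

Shear matrix for horizontal shear with factor k = -1:
[[1, -1], [0, 1]]
Result: (-5, -3) → (-2, -3)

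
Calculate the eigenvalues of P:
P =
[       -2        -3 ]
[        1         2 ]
λ = -1, 1

Solve det(P - λI) = 0. For a 2×2 matrix the characteristic equation is λ² - (trace)λ + det = 0.
trace(P) = a + d = -2 + 2 = 0.
det(P) = a*d - b*c = (-2)*(2) - (-3)*(1) = -4 + 3 = -1.
Characteristic equation: λ² - (0)λ + (-1) = 0.
Discriminant = (0)² - 4*(-1) = 0 + 4 = 4.
λ = (0 ± √4) / 2 = (0 ± 2) / 2 = -1, 1.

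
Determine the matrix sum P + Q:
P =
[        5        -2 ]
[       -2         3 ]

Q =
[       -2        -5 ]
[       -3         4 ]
P + Q =
[        3        -7 ]
[       -5         7 ]

Matrix addition is elementwise: (P+Q)[i][j] = P[i][j] + Q[i][j].
  (P+Q)[0][0] = (5) + (-2) = 3
  (P+Q)[0][1] = (-2) + (-5) = -7
  (P+Q)[1][0] = (-2) + (-3) = -5
  (P+Q)[1][1] = (3) + (4) = 7
P + Q =
[        3        -7 ]
[       -5         7 ]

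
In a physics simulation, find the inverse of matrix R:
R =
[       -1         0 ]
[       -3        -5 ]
det(R) = 5
R⁻¹ =
[       -1         0 ]
[      3/5      -1/5 ]

For a 2×2 matrix R = [[a, b], [c, d]] with det(R) ≠ 0, R⁻¹ = (1/det(R)) * [[d, -b], [-c, a]].
det(R) = (-1)*(-5) - (0)*(-3) = 5 - 0 = 5.
R⁻¹ = (1/5) * [[-5, 0], [3, -1]].
Dividing each entry by 5 and reducing:
R⁻¹ =
[       -1         0 ]
[      3/5      -1/5 ]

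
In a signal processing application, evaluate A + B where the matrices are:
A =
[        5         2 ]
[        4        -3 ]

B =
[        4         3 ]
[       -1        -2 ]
A + B =
[        9         5 ]
[        3        -5 ]

Matrix addition is elementwise: (A+B)[i][j] = A[i][j] + B[i][j].
  (A+B)[0][0] = (5) + (4) = 9
  (A+B)[0][1] = (2) + (3) = 5
  (A+B)[1][0] = (4) + (-1) = 3
  (A+B)[1][1] = (-3) + (-2) = -5
A + B =
[        9         5 ]
[        3        -5 ]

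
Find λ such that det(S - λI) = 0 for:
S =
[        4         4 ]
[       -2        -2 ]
λ = 0, 2

Solve det(S - λI) = 0. For a 2×2 matrix the characteristic equation is λ² - (trace)λ + det = 0.
trace(S) = a + d = 4 - 2 = 2.
det(S) = a*d - b*c = (4)*(-2) - (4)*(-2) = -8 + 8 = 0.
Characteristic equation: λ² - (2)λ + (0) = 0.
Discriminant = (2)² - 4*(0) = 4 - 0 = 4.
λ = (2 ± √4) / 2 = (2 ± 2) / 2 = 0, 2.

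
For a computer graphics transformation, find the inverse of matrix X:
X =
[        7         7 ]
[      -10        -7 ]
det(X) = 21
X⁻¹ =
[     -1/3      -1/3 ]
[    10/21       1/3 ]

For a 2×2 matrix X = [[a, b], [c, d]] with det(X) ≠ 0, X⁻¹ = (1/det(X)) * [[d, -b], [-c, a]].
det(X) = (7)*(-7) - (7)*(-10) = -49 + 70 = 21.
X⁻¹ = (1/21) * [[-7, -7], [10, 7]].
Dividing each entry by 21 and reducing:
X⁻¹ =
[     -1/3      -1/3 ]
[    10/21       1/3 ]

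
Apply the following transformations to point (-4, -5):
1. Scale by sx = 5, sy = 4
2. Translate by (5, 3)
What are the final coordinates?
(-15, -17)

Step 1: Scale (-4, -5) by (sx, sy) = (5, 4) → (-20, -20)
Step 2: Translate by (5, 3) → (-15, -17)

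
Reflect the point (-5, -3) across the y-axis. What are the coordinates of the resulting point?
(5, -3)

Reflection across y-axis: (-5, -3) → (5, -3)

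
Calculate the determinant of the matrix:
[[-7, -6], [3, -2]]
32

For a 2×2 matrix [[a, b], [c, d]], det = ad - bc
det = (-7)(-2) - (-6)(3) = 14 - -18 = 32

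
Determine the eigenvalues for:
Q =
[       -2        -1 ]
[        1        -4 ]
λ = -3, -3

Solve det(Q - λI) = 0. For a 2×2 matrix the characteristic equation is λ² - (trace)λ + det = 0.
trace(Q) = a + d = -2 - 4 = -6.
det(Q) = a*d - b*c = (-2)*(-4) - (-1)*(1) = 8 + 1 = 9.
Characteristic equation: λ² - (-6)λ + (9) = 0.
Discriminant = (-6)² - 4*(9) = 36 - 36 = 0.
λ = (-6 ± √0) / 2 = (-6 ± 0) / 2 = -3, -3.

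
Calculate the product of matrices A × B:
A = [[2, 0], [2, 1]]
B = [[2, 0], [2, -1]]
[[4, 0], [6, -1]]

Matrix multiplication:
C[0][0] = 2×2 + 0×2 = 4
C[0][1] = 2×0 + 0×-1 = 0
C[1][0] = 2×2 + 1×2 = 6
C[1][1] = 2×0 + 1×-1 = -1
Result: [[4, 0], [6, -1]]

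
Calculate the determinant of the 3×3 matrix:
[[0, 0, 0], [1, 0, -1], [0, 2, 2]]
0

Expansion along first row:
det = 0·det([[0,-1],[2,2]]) - 0·det([[1,-1],[0,2]]) + 0·det([[1,0],[0,2]])
    = 0·(0·2 - -1·2) - 0·(1·2 - -1·0) + 0·(1·2 - 0·0)
    = 0·2 - 0·2 + 0·2
    = 0 + 0 + 0 = 0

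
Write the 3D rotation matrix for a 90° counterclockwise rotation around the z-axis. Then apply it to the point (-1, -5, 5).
R = [[0, -1, 0], [1, 0, 0], [0, 0, 1]]; R·(-1, -5, 5) = (5, -1, 5)

Rotation matrix for 90° around z-axis:
cos(90°) = 0, sin(90°) = 1
R = [[0, -1, 0], [1, 0, 0], [0, 0, 1]]
Apply to (-1, -5, 5): R·[-1, -5, 5]ᵀ = (5, -1, 5)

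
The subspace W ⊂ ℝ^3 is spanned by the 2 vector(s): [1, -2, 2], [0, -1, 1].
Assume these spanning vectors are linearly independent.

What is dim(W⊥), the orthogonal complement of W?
dim(W⊥) = 1

For any subspace W of ℝ^n, dim(W) + dim(W⊥) = n (the whole-space dimension).
Here the given 2 vectors are linearly independent, so dim(W) = 2.
Thus dim(W⊥) = n - dim(W) = 3 - 2 = 1.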